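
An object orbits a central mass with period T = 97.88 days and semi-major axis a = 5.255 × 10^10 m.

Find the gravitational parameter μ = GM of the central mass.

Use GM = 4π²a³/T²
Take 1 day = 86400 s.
T = 97.88 days = 8.45683 × 10^6 s
a = 5.255 × 10^10 m
a³ = 1.45117 × 10^32 m³
T² = 7.1518 × 10^13 s²
GM = 4π² × (1.45117 × 10^32) / (7.1518 × 10^13) = 8.01055 × 10^19 m³/s²
GM ≈ 8.011 × 10^19 m³/s²

Final answer: GM = 8.011 × 10^19 m³/s²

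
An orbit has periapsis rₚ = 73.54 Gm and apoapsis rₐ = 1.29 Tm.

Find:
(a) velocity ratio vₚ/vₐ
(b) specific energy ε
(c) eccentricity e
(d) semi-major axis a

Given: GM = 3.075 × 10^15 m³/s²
rₚ = 73.54 Gm = 7.354 × 10^10 m
rₐ = 1.29 Tm = 1.29 × 10^12 m
GM = 3.075 × 10^15 m³/s²
a = (rₚ + rₐ)/2 = 6.8177 × 10^11 m
e = (rₐ − rₚ)/(rₐ + rₚ) = (1.21646 × 10^12) / (1.36354 × 10^12) = 0.892134
(a) vₚ/vₐ = rₐ/rₚ (angular momentum) = (1.29 × 10^12) / (7.354 × 10^10) = 17.5415 ≈ 17.54
(b) 2a = 1.36354 × 10^12 m;  ε = −GM/(2a) = -2255.16 J/kg ≈ -2.255 kJ/kg
(c) e = 0.892134 ≈ 0.8921
(d) a = 6.8177 × 10^11 m ≈ 681.8 Gm

Final answer:
(a) velocity ratio vₚ/vₐ = 17.54
(b) specific energy ε = -2.255 kJ/kg
(c) eccentricity e = 0.8921
(d) semi-major axis a = 681.8 Gm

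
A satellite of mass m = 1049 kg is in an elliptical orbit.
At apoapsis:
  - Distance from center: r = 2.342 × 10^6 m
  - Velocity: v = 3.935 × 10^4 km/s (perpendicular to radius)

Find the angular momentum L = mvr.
r = 2.342 × 10^6 m
v = 3.935 × 10^4 km/s = 3.935 × 10^7 m/s
vr = 3.935 × 10^7 × 2.342 × 10^6 = 9.21577 × 10^13 m²/s
L = m × vr = 1049 × 9.21577 × 10^13 = 9.66734 × 10^16 kg·m²/s ≈ 9.667 × 10^16 kg·m²/s

Final answer: L = 9.667 × 10^16 kg·m²/s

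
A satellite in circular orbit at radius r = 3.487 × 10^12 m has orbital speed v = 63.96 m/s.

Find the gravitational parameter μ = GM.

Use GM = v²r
r = 3.487 × 10^12 m
v = 63.96 m/s
v² = 4090.88 m²/s²
GM = v²r = 4090.88 × 3.487 × 10^12 = 1.42649 × 10^16 m³/s²
GM ≈ 1.426 × 10^16 m³/s²

Final answer: GM = 1.426 × 10^16 m³/s²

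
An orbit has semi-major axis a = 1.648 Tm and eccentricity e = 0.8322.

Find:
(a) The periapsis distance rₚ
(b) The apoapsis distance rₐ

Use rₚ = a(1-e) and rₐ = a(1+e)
a = 1.648 Tm = 1.648 × 10^12 m
e = 0.8322:  1 − e = 0.1678,  1 + e = 1.8322
(a) rₚ = a(1 − e) = 1.648 × 10^12 m × 0.1678 = 2.76534 × 10^11 m ≈ 276.5 Gm
(b) rₐ = a(1 + e) = 1.648 × 10^12 m × 1.8322 = 3.01947 × 10^12 m ≈ 3.019 Tm

Final answer:
(a) rₚ = 276.5 Gm
(b) rₐ = 3.019 Tm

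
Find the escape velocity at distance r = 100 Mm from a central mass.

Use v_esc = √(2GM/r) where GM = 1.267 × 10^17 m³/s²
r = 100 Mm = 1 × 10^8 m
GM = 1.267 × 10^17 m³/s²
2GM/r = 2 × (1.267 × 10^17) / (1 × 10^8) = 2.534 × 10^9 m²/s²
v_esc = √(2GM/r) = 50338.9 m/s ≈ 50.34 km/s

Final answer: 50.34 km/s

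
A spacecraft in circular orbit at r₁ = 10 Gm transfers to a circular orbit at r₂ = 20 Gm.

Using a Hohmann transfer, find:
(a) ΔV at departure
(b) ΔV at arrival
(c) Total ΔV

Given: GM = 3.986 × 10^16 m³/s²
r₁ = 10 Gm = 1 × 10^10 m
r₂ = 20 Gm = 2 × 10^10 m
GM = 3.986 × 10^16 m³/s²
Transfer ellipse: a_t = (r₁ + r₂)/2 = 1.5 × 10^10 m
Circular speed at r₁: v₁ = √(GM/r₁) = 1996.5 m/s
Transfer speed at r₁ (periapsis): v₁ₜ = √(GM(2/r₁ − 1/a_t)) = 2305.36 m/s
(a) ΔV₁ = v₁ₜ − v₁ = 308.859 m/s ≈ 308.9 m/s
Circular speed at r₂: v₂ = √(GM/r₂) = 1411.74 m/s
Transfer speed at r₂ (apoapsis): v₂ₜ = √(GM(2/r₂ − 1/a_t)) = 1152.68 m/s
(b) ΔV₂ = v₂ − v₂ₜ = 259.058 m/s ≈ 259.1 m/s
(c) ΔV_total = ΔV₁ + ΔV₂ = 567.918 m/s ≈ 567.9 m/s

Final answer:
(a) ΔV₁ = 308.9 m/s
(b) ΔV₂ = 259.1 m/s
(c) ΔV_total = 567.9 m/s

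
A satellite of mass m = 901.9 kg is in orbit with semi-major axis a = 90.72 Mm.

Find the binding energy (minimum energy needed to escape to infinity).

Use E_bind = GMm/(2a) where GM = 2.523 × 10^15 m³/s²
a = 90.72 Mm = 9.072 × 10^7 m
GM = 2.523 × 10^15 m³/s²
m = 901.9 kg
GMm = 2.523 × 10^15 × 901.9 = 2.27549 × 10^18 m³·kg/s²
2a = 1.8144 × 10^8 m
E_bind = GMm/(2a) = 1.25413 × 10^10 J ≈ 12.54 GJ

Final answer: 12.54 GJ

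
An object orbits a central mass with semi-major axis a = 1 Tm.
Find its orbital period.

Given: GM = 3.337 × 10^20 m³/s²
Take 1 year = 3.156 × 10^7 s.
a = 1 Tm = 1 × 10^12 m
GM = 3.337 × 10^20 m³/s²
a³ = 1 × 10^36 m³
T = 2π √(a³/GM) = 2π √((1 × 10^36) / (3.337 × 10^20)) = 2π × 5.47422 × 10^7 s
T = 3.43955 × 10^8 s ≈ 10.9 years

Final answer: 10.9 years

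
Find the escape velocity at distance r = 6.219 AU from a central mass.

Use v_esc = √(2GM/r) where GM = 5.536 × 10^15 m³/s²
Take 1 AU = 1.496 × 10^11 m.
r = 6.219 AU = 9.30362 × 10^11 m
GM = 5.536 × 10^15 m³/s²
2GM/r = 2 × (5.536 × 10^15) / (9.30362 × 10^11) = 11900.7 m²/s²
v_esc = √(2GM/r) = 109.091 m/s ≈ 109.1 m/s

Final answer: 109.1 m/s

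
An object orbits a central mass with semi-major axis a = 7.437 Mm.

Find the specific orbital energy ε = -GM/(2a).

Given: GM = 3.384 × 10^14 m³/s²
a = 7.437 Mm = 7.437 × 10^6 m
GM = 3.384 × 10^14 m³/s²
2a = 1.4874 × 10^7 m
ε = −GM/(2a) = -2.27511 × 10^7 J/kg ≈ -22.75 MJ/kg

Final answer: -22.75 MJ/kg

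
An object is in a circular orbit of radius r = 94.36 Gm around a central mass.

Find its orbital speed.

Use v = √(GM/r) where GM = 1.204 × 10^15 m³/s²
r = 94.36 Gm = 9.436 × 10^10 m
GM = 1.204 × 10^15 m³/s²
GM/r = (1.204 × 10^15) / (9.436 × 10^10) = 12759.6 m²/s²
v = √(GM/r) = 112.959 m/s ≈ 113 m/s

Final answer: 113 m/s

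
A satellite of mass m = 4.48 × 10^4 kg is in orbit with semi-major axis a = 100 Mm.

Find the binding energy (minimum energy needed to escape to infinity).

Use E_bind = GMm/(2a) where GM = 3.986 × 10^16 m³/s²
a = 100 Mm = 1 × 10^8 m
GM = 3.986 × 10^16 m³/s²
m = 4.48 × 10^4 kg
GMm = 3.986 × 10^16 × 44800 = 1.78573 × 10^21 m³·kg/s²
2a = 2 × 10^8 m
E_bind = GMm/(2a) = 8.92864 × 10^12 J ≈ 8.929 TJ

Final answer: 8.929 TJ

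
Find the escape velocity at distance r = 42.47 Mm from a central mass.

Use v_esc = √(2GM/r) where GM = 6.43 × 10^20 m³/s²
r = 42.47 Mm = 4.247 × 10^7 m
GM = 6.43 × 10^20 m³/s²
2GM/r = 2 × (6.43 × 10^20) / (4.247 × 10^7) = 3.02802 × 10^13 m²/s²
v_esc = √(2GM/r) = 5.50274 × 10^6 m/s ≈ 5503 km/s

Final answer: 5503 km/s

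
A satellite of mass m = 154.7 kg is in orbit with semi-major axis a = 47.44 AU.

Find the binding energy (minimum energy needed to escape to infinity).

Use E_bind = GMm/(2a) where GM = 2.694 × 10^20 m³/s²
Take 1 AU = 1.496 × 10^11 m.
a = 47.44 AU = 7.09702 × 10^12 m
GM = 2.694 × 10^20 m³/s²
m = 154.7 kg
GMm = 2.694 × 10^20 × 154.7 = 4.16762 × 10^22 m³·kg/s²
2a = 1.4194 × 10^13 m
E_bind = GMm/(2a) = 2.93617 × 10^9 J ≈ 2.936 GJ

Final answer: 2.936 GJ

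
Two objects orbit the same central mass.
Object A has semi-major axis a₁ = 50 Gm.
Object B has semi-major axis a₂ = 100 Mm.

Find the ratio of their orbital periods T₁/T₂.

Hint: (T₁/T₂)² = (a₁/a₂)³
a₁ = 50 Gm = 5 × 10^10 m
a₂ = 100 Mm = 1 × 10^8 m
a₁/a₂ = 500
T₁/T₂ = (a₁/a₂)^(3/2) = (500)^1.5 = 11180.3

Final answer: T₁/T₂ = 1.118 × 10^4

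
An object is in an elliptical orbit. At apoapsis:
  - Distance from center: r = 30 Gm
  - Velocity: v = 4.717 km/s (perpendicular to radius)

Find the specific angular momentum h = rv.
r = 30 Gm = 3 × 10^10 m
v = 4.717 km/s = 4717 m/s
h = rv = 3 × 10^10 × 4717 = 1.4151 × 10^14 m²/s ≈ 1.415 × 10^14 m²/s

Final answer: h = 1.415 × 10^14 m²/s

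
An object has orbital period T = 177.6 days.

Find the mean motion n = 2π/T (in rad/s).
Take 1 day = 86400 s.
T = 177.6 days = 1.53446 × 10^7 s
n = 2π / (1.53446 × 10^7 s) = 4.09471 × 10^-7 rad/s ≈ 4.095 × 10^-7 rad/s

Final answer: n = 4.095 × 10^-7 rad/s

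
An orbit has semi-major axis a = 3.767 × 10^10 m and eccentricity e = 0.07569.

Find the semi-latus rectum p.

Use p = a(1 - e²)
a = 3.767 × 10^10 m
e = 0.07569,  e² = 0.00572898,  1 − e² = 0.994271
p = a(1 − e²) = 3.767 × 10^10 m × 0.994271 = 3.74542 × 10^10 m ≈ 3.745 × 10^10 m

Final answer: p = 3.745 × 10^10 m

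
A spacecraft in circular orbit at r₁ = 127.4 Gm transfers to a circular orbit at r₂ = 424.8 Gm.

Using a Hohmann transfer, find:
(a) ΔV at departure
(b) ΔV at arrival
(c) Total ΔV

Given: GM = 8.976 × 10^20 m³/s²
r₁ = 127.4 Gm = 1.274 × 10^11 m
r₂ = 424.8 Gm = 4.248 × 10^11 m
GM = 8.976 × 10^20 m³/s²
Transfer ellipse: a_t = (r₁ + r₂)/2 = 2.761 × 10^11 m
Circular speed at r₁: v₁ = √(GM/r₁) = 83937.6 m/s
Transfer speed at r₁ (periapsis): v₁ₜ = √(GM(2/r₁ − 1/a_t)) = 104116 m/s
(a) ΔV₁ = v₁ₜ − v₁ = 20178 m/s ≈ 20.18 km/s
Circular speed at r₂: v₂ = √(GM/r₂) = 45967.3 m/s
Transfer speed at r₂ (apoapsis): v₂ₜ = √(GM(2/r₂ − 1/a_t)) = 31224.9 m/s
(b) ΔV₂ = v₂ − v₂ₜ = 14742.4 m/s ≈ 14.74 km/s
(c) ΔV_total = ΔV₁ + ΔV₂ = 34920.4 m/s ≈ 34.92 km/s

Final answer:
(a) ΔV₁ = 20.18 km/s
(b) ΔV₂ = 14.74 km/s
(c) ΔV_total = 34.92 km/s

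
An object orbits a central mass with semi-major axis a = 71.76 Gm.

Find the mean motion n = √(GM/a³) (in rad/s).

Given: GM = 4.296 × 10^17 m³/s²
a = 71.76 Gm = 7.176 × 10^10 m
GM = 4.296 × 10^17 m³/s²
a³ = 3.69528 × 10^32 m³
GM/a³ = (4.296 × 10^17) / (3.69528 × 10^32) = 1.16256 × 10^-15 s⁻²
n = √(GM/a³) = 3.40964 × 10^-8 rad/s ≈ 3.41 × 10^-8 rad/s

Final answer: n = 3.41 × 10^-8 rad/s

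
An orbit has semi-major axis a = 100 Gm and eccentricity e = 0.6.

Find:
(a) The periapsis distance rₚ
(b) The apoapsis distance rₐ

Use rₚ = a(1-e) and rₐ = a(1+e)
a = 100 Gm = 1 × 10^11 m
e = 0.6:  1 − e = 0.4,  1 + e = 1.6
(a) rₚ = a(1 − e) = 1 × 10^11 m × 0.4 = 4 × 10^10 m ≈ 40 Gm
(b) rₐ = a(1 + e) = 1 × 10^11 m × 1.6 = 1.6 × 10^11 m ≈ 160 Gm

Final answer:
(a) rₚ = 40 Gm
(b) rₐ = 160 Gm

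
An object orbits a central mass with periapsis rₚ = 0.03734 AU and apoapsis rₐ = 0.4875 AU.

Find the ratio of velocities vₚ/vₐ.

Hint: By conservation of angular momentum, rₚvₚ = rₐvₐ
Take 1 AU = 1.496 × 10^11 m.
rₚ = 0.03734 AU = 5.58606 × 10^9 m
rₐ = 0.4875 AU = 7.293 × 10^10 m
rₚvₚ = rₐvₐ  ⇒  vₚ/vₐ = rₐ/rₚ
vₚ/vₐ = (7.293 × 10^10) / (5.58606 × 10^9) = 13.0557

Final answer: vₚ/vₐ = 13.06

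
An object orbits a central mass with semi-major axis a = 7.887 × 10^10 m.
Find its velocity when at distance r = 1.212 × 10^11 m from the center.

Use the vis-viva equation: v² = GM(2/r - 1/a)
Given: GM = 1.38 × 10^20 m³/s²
a = 7.887 × 10^10 m
r = 1.212 × 10^11 m
GM = 1.38 × 10^20 m³/s²
2/r − 1/a = 1.65017 × 10^-11 − 1.26791 × 10^-11 = 3.82256 × 10^-12 m⁻¹
v² = GM (2/r − 1/a) = 5.27513 × 10^8 m²/s²
v = 22967.7 m/s ≈ 22.97 km/s

Final answer: 22.97 km/s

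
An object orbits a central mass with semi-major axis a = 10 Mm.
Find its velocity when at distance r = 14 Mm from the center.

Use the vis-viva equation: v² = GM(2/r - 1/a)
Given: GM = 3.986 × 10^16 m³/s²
a = 10 Mm = 1 × 10^7 m
r = 14 Mm = 1.4 × 10^7 m
GM = 3.986 × 10^16 m³/s²
2/r − 1/a = 1.42857 × 10^-7 − 1 × 10^-7 = 4.28571 × 10^-8 m⁻¹
v² = GM (2/r − 1/a) = 1.70829 × 10^9 m²/s²
v = 41331.4 m/s ≈ 41.33 km/s

Final answer: 41.33 km/s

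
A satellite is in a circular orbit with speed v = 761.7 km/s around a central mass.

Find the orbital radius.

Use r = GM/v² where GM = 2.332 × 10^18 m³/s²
v = 761.7 km/s = 761700 m/s
GM = 2.332 × 10^18 m³/s²
v² = 5.80187 × 10^11 m²/s²
r = GM/v² = (2.332 × 10^18) / (5.80187 × 10^11) = 4.01939 × 10^6 m ≈ 4.019 Mm

Final answer: 4.019 Mm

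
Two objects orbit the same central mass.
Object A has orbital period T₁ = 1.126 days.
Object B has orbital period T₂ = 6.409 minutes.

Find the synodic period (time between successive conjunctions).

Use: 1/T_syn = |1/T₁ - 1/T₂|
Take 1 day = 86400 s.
T₁ = 1.126 days = 97286.4 s
T₂ = 6.409 minutes = 384.54 s
1/T₁ = 1.02789 × 10^-5 s⁻¹
1/T₂ = 0.00260051 s⁻¹
|1/T₁ − 1/T₂| = 0.00259023 s⁻¹
T_syn = 1 / |1/T₁ − 1/T₂| = 386.066 s ≈ 6.434 minutes

Final answer: T_syn = 6.434 minutes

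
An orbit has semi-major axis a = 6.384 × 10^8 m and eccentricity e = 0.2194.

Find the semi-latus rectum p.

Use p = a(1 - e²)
a = 6.384 × 10^8 m
e = 0.2194,  e² = 0.0481364,  1 − e² = 0.951864
p = a(1 − e²) = 6.384 × 10^8 m × 0.951864 = 6.0767 × 10^8 m ≈ 6.077 × 10^8 m

Final answer: p = 6.077 × 10^8 m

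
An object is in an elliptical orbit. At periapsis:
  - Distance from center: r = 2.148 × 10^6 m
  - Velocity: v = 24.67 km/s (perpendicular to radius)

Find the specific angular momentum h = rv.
r = 2.148 × 10^6 m
v = 24.67 km/s = 24670 m/s
h = rv = 2.148 × 10^6 × 24670 = 5.29912 × 10^10 m²/s ≈ 5.299 × 10^10 m²/s

Final answer: h = 5.299 × 10^10 m²/s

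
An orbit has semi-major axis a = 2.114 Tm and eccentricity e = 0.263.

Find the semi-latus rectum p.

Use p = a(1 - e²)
a = 2.114 Tm = 2.114 × 10^12 m
e = 0.263,  e² = 0.069169,  1 − e² = 0.930831
p = a(1 − e²) = 2.114 × 10^12 m × 0.930831 = 1.96778 × 10^12 m ≈ 1.968 Tm

Final answer: p = 1.968 Tm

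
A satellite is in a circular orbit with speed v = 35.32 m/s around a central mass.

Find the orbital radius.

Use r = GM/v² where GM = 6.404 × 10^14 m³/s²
v = 35.32 m/s
GM = 6.404 × 10^14 m³/s²
v² = 1247.5 m²/s²
r = GM/v² = (6.404 × 10^14) / 1247.5 = 5.13346 × 10^11 m ≈ 513.3 Gm

Final answer: 513.3 Gm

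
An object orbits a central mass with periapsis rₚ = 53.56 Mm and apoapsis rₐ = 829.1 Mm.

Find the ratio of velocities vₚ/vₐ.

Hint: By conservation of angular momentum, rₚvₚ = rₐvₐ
rₚ = 53.56 Mm = 5.356 × 10^7 m
rₐ = 829.1 Mm = 8.291 × 10^8 m
rₚvₚ = rₐvₐ  ⇒  vₚ/vₐ = rₐ/rₚ
vₚ/vₐ = (8.291 × 10^8) / (5.356 × 10^7) = 15.4798

Final answer: vₚ/vₐ = 15.48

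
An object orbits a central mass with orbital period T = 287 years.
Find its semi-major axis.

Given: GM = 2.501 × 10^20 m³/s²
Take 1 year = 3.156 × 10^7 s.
T = 287 years = 9.05772 × 10^9 s
GM = 2.501 × 10^20 m³/s²
Kepler's third law: a³ = GM T² / (4π²)
T² = 8.20423 × 10^19 s²
a³ = (2.501 × 10^20) × (8.20423 × 10^19) / (4π²) = 5.19747 × 10^38 m³
a = (a³)^(1/3) = 8.04015 × 10^12 m ≈ 8.04 × 10^12 m

Final answer: 8.04 × 10^12 m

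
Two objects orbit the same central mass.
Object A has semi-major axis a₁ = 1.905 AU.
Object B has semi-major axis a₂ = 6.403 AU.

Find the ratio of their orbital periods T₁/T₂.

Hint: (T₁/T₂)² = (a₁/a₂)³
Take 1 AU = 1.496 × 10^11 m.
a₁ = 1.905 AU = 2.84988 × 10^11 m
a₂ = 6.403 AU = 9.57889 × 10^11 m
a₁/a₂ = 0.297517
T₁/T₂ = (a₁/a₂)^(3/2) = (0.297517)^1.5 = 0.162281

Final answer: T₁/T₂ = 0.1623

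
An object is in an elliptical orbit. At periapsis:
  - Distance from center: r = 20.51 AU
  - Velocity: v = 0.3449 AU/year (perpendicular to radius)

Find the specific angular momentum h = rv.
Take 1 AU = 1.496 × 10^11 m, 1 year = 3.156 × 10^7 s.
r = 20.51 AU = 3.0683 × 10^12 m
v = 0.3449 AU/year = 1634.89 m/s
h = rv = 3.0683 × 10^12 × 1634.89 = 5.01632 × 10^15 m²/s ≈ 5.016 × 10^15 m²/s

Final answer: h = 5.016 × 10^15 m²/s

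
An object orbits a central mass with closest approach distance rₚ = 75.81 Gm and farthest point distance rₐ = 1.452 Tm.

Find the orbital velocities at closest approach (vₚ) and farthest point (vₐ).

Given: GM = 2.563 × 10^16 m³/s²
rₚ = 75.81 Gm = 7.581 × 10^10 m
rₐ = 1.452 Tm = 1.452 × 10^12 m
GM = 2.563 × 10^16 m³/s²
a = (rₚ + rₐ)/2 = 7.63905 × 10^11 m
Vis-viva: v² = GM (2/r − 1/a)
vₚ² = 2.563 × 10^16 × (2.63817 × 10^-11 − 1.30906 × 10^-12) = 642613 m²/s²
vₚ = 801.631 m/s ≈ 801.6 m/s
vₐ² = 2.563 × 10^16 × (1.37741 × 10^-12 − 1.30906 × 10^-12) = 1751.74 m²/s²
vₐ = 41.8538 m/s ≈ 41.85 m/s

Final answer: vₚ = 801.6 m/s, vₐ = 41.85 m/s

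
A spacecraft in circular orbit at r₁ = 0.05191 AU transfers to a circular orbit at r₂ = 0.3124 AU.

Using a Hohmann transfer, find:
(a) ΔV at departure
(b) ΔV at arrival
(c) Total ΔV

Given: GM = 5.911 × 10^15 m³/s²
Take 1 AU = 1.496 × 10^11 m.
r₁ = 0.05191 AU = 7.76574 × 10^9 m
r₂ = 0.3124 AU = 4.6735 × 10^10 m
GM = 5.911 × 10^15 m³/s²
Transfer ellipse: a_t = (r₁ + r₂)/2 = 2.72504 × 10^10 m
Circular speed at r₁: v₁ = √(GM/r₁) = 872.447 m/s
Transfer speed at r₁ (periapsis): v₁ₜ = √(GM(2/r₁ − 1/a_t)) = 1142.55 m/s
(a) ΔV₁ = v₁ₜ − v₁ = 270.1 m/s ≈ 270.1 m/s
Circular speed at r₂: v₂ = √(GM/r₂) = 355.639 m/s
Transfer speed at r₂ (apoapsis): v₂ₜ = √(GM(2/r₂ − 1/a_t)) = 189.852 m/s
(b) ΔV₂ = v₂ − v₂ₜ = 165.787 m/s ≈ 165.8 m/s
(c) ΔV_total = ΔV₁ + ΔV₂ = 435.887 m/s ≈ 435.9 m/s

Final answer:
(a) ΔV₁ = 270.1 m/s
(b) ΔV₂ = 165.8 m/s
(c) ΔV_total = 435.9 m/s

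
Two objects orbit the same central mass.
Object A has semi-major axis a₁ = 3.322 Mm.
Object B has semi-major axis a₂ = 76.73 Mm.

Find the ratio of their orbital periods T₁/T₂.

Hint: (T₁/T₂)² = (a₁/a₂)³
a₁ = 3.322 Mm = 3.322 × 10^6 m
a₂ = 76.73 Mm = 7.673 × 10^7 m
a₁/a₂ = 0.0432947
T₁/T₂ = (a₁/a₂)^(3/2) = (0.0432947)^1.5 = 0.00900848

Final answer: T₁/T₂ = 0.009008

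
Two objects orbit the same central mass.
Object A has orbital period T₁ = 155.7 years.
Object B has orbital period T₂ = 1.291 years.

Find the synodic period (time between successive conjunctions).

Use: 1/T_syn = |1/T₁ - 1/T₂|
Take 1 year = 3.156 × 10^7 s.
T₁ = 155.7 years = 4.91389 × 10^9 s
T₂ = 1.291 years = 4.0744 × 10^7 s
1/T₁ = 2.03505 × 10^-10 s⁻¹
1/T₂ = 2.45435 × 10^-8 s⁻¹
|1/T₁ − 1/T₂| = 2.434 × 10^-8 s⁻¹
T_syn = 1 / |1/T₁ − 1/T₂| = 4.10846 × 10^7 s ≈ 1.302 years

Final answer: T_syn = 1.302 years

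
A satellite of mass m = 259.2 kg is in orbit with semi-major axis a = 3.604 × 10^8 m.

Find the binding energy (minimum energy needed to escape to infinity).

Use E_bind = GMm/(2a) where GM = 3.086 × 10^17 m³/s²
a = 3.604 × 10^8 m
GM = 3.086 × 10^17 m³/s²
m = 259.2 kg
GMm = 3.086 × 10^17 × 259.2 = 7.99891 × 10^19 m³·kg/s²
2a = 7.208 × 10^8 m
E_bind = GMm/(2a) = 1.10973 × 10^11 J ≈ 111 GJ

Final answer: 111 GJ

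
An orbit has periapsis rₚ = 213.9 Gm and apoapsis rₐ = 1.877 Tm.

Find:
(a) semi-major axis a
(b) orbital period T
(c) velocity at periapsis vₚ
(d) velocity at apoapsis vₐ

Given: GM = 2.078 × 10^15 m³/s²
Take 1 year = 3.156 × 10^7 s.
rₚ = 213.9 Gm = 2.139 × 10^11 m
rₐ = 1.877 Tm = 1.877 × 10^12 m
GM = 2.078 × 10^15 m³/s²
a = (rₚ + rₐ)/2 = 1.04545 × 10^12 m
e = (rₐ − rₚ)/(rₐ + rₚ) = (1.6631 × 10^12) / (2.0909 × 10^12) = 0.795399
(a) a = 1.04545 × 10^12 m ≈ 1.045 Tm
(b) a³ = 1.14264 × 10^36 m³;  T = 2π √(a³/GM) = 2π × 2.34494 × 10^10 s = 1.47337 × 10^11 s ≈ 4668 years
(c) vₚ² = GM (2/rₚ − 1/a) = 2.078 × 10^15 × (9.35016 × 10^-12 − 9.56526 × 10^-13) = 17442 m²/s²;  vₚ = 132.068 m/s ≈ 132.1 m/s
(d) vₐ² = GM (2/rₐ − 1/a) = 2.078 × 10^15 × (1.06553 × 10^-12 − 9.56526 × 10^-13) = 226.511 m²/s²;  vₐ = 15.0503 m/s ≈ 15.05 m/s

Final answer:
(a) semi-major axis a = 1.045 Tm
(b) orbital period T = 4668 years
(c) velocity at periapsis vₚ = 132.1 m/s
(d) velocity at apoapsis vₐ = 15.05 m/s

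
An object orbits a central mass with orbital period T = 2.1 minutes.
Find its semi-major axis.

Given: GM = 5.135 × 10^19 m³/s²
T = 2.1 minutes = 126 s
GM = 5.135 × 10^19 m³/s²
Kepler's third law: a³ = GM T² / (4π²)
T² = 15876 s²
a³ = (5.135 × 10^19) × 15876 / (4π²) = 2.06501 × 10^22 m³
a = (a³)^(1/3) = 2.74351 × 10^7 m ≈ 2.744 × 10^7 m

Final answer: 2.744 × 10^7 m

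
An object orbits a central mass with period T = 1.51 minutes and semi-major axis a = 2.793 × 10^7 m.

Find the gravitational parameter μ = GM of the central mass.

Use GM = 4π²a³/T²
T = 1.51 minutes = 90.6 s
a = 2.793 × 10^7 m
a³ = 2.17878 × 10^22 m³
T² = 8208.36 s²
GM = 4π² × (2.17878 × 10^22) / 8208.36 = 1.04789 × 10^20 m³/s²
GM ≈ 1.048 × 10^20 m³/s²

Final answer: GM = 1.048 × 10^20 m³/s²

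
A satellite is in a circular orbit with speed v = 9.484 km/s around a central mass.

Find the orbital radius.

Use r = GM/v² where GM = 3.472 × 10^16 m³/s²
v = 9.484 km/s = 9484 m/s
GM = 3.472 × 10^16 m³/s²
v² = 8.99463 × 10^7 m²/s²
r = GM/v² = (3.472 × 10^16) / (8.99463 × 10^7) = 3.86008 × 10^8 m ≈ 386 Mm

Final answer: 386 Mm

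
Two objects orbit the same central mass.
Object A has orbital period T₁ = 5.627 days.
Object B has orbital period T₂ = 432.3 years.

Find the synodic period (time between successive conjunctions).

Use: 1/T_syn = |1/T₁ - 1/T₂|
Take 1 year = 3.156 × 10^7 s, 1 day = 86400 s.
T₁ = 5.627 days = 486173 s
T₂ = 432.3 years = 1.36434 × 10^10 s
1/T₁ = 2.05688 × 10^-6 s⁻¹
1/T₂ = 7.32956 × 10^-11 s⁻¹
|1/T₁ − 1/T₂| = 2.05681 × 10^-6 s⁻¹
T_syn = 1 / |1/T₁ − 1/T₂| = 486190 s ≈ 5.627 days

Final answer: T_syn = 5.627 days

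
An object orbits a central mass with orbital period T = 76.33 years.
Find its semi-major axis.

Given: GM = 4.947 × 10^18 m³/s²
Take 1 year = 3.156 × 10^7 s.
T = 76.33 years = 2.40897 × 10^9 s
GM = 4.947 × 10^18 m³/s²
Kepler's third law: a³ = GM T² / (4π²)
T² = 5.80316 × 10^18 s²
a³ = (4.947 × 10^18) × (5.80316 × 10^18) / (4π²) = 7.27188 × 10^35 m³
a = (a³)^(1/3) = 8.99254 × 10^11 m ≈ 8.993 × 10^11 m

Final answer: 8.993 × 10^11 m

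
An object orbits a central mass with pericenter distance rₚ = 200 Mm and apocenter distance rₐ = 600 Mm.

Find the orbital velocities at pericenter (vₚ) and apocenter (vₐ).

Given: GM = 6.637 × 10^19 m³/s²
rₚ = 200 Mm = 2 × 10^8 m
rₐ = 600 Mm = 6 × 10^8 m
GM = 6.637 × 10^19 m³/s²
a = (rₚ + rₐ)/2 = 4 × 10^8 m
Vis-viva: v² = GM (2/r − 1/a)
vₚ² = 6.637 × 10^19 × (1 × 10^-8 − 2.5 × 10^-9) = 4.97775 × 10^11 m²/s²
vₚ = 705532 m/s ≈ 705.5 km/s
vₐ² = 6.637 × 10^19 × (3.33333 × 10^-9 − 2.5 × 10^-9) = 5.53083 × 10^10 m²/s²
vₐ = 235177 m/s ≈ 235.2 km/s

Final answer: vₚ = 705.5 km/s, vₐ = 235.2 km/s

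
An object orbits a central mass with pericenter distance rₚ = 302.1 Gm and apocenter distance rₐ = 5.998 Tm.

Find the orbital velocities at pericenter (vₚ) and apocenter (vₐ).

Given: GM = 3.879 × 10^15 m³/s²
rₚ = 302.1 Gm = 3.021 × 10^11 m
rₐ = 5.998 Tm = 5.998 × 10^12 m
GM = 3.879 × 10^15 m³/s²
a = (rₚ + rₐ)/2 = 3.15005 × 10^12 m
Vis-viva: v² = GM (2/r − 1/a)
vₚ² = 3.879 × 10^15 × (6.62032 × 10^-12 − 3.17455 × 10^-13) = 24448.8 m²/s²
vₚ = 156.361 m/s ≈ 156.4 m/s
vₐ² = 3.879 × 10^15 × (3.33444 × 10^-13 − 3.17455 × 10^-13) = 62.0221 m²/s²
vₐ = 7.87541 m/s ≈ 7.875 m/s

Final answer: vₚ = 156.4 m/s, vₐ = 7.875 m/s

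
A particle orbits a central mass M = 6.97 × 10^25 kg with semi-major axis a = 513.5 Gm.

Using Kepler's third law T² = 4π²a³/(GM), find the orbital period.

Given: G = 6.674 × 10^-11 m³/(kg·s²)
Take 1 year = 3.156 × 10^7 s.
M = 6.97 × 10^25 kg
GM = G × M = 6.674 × 10^-11 × 6.97 × 10^25 = 4.65178 × 10^15 m³/s²
a = 513.5 Gm = 5.135 × 10^11 m
a³ = 1.35401 × 10^35 m³
T = 2π √(a³/GM) = 2π √((1.35401 × 10^35) / (4.65178 × 10^15)) = 2π × 5.39512 × 10^9 s
T = 3.38985 × 10^10 s ≈ 1074 years

Final answer: 1074 years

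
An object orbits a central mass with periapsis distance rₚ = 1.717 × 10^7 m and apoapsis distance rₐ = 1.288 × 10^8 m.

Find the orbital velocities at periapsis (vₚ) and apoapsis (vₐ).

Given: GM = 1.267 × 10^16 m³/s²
rₚ = 1.717 × 10^7 m
rₐ = 1.288 × 10^8 m
GM = 1.267 × 10^16 m³/s²
a = (rₚ + rₐ)/2 = 7.2985 × 10^7 m
Vis-viva: v² = GM (2/r − 1/a)
vₚ² = 1.267 × 10^16 × (1.16482 × 10^-7 − 1.37014 × 10^-8) = 1.30223 × 10^9 m²/s²
vₚ = 36086.5 m/s ≈ 36.09 km/s
vₐ² = 1.267 × 10^16 × (1.5528 × 10^-8 − 1.37014 × 10^-8) = 2.31418 × 10^7 m²/s²
vₐ = 4810.59 m/s ≈ 4.811 km/s

Final answer: vₚ = 36.09 km/s, vₐ = 4.811 km/s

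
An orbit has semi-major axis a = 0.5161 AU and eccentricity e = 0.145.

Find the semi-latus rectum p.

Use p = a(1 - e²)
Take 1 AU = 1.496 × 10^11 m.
a = 0.5161 AU = 7.72086 × 10^10 m
e = 0.145,  e² = 0.021025,  1 − e² = 0.978975
p = a(1 − e²) = 7.72086 × 10^10 m × 0.978975 = 7.55853 × 10^10 m ≈ 0.5052 AU

Final answer: p = 0.5052 AU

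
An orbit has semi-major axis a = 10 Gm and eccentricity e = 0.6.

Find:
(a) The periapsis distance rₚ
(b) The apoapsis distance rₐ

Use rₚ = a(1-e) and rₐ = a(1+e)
a = 10 Gm = 1 × 10^10 m
e = 0.6:  1 − e = 0.4,  1 + e = 1.6
(a) rₚ = a(1 − e) = 1 × 10^10 m × 0.4 = 4 × 10^9 m ≈ 4 Gm
(b) rₐ = a(1 + e) = 1 × 10^10 m × 1.6 = 1.6 × 10^10 m ≈ 16 Gm

Final answer:
(a) rₚ = 4 Gm
(b) rₐ = 16 Gm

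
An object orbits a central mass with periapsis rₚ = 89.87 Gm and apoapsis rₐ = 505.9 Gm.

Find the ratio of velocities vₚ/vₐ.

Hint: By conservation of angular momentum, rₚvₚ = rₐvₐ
rₚ = 89.87 Gm = 8.987 × 10^10 m
rₐ = 505.9 Gm = 5.059 × 10^11 m
rₚvₚ = rₐvₐ  ⇒  vₚ/vₐ = rₐ/rₚ
vₚ/vₐ = (5.059 × 10^11) / (8.987 × 10^10) = 5.62924

Final answer: vₚ/vₐ = 5.629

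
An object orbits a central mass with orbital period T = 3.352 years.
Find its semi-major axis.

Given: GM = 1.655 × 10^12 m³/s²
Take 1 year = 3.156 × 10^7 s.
T = 3.352 years = 1.05789 × 10^8 s
GM = 1.655 × 10^12 m³/s²
Kepler's third law: a³ = GM T² / (4π²)
T² = 1.11913 × 10^16 s²
a³ = (1.655 × 10^12) × (1.11913 × 10^16) / (4π²) = 4.69159 × 10^26 m³
a = (a³)^(1/3) = 7.77034 × 10^8 m ≈ 777 Mm

Final answer: 777 Mm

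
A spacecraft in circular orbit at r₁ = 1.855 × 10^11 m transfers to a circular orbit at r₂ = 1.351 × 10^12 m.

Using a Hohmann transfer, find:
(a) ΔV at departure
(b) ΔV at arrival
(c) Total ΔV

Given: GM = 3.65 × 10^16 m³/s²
r₁ = 1.855 × 10^11 m
r₂ = 1.351 × 10^12 m
GM = 3.65 × 10^16 m³/s²
Transfer ellipse: a_t = (r₁ + r₂)/2 = 7.6825 × 10^11 m
Circular speed at r₁: v₁ = √(GM/r₁) = 443.583 m/s
Transfer speed at r₁ (periapsis): v₁ₜ = √(GM(2/r₁ − 1/a_t)) = 588.235 m/s
(a) ΔV₁ = v₁ₜ − v₁ = 144.652 m/s ≈ 144.7 m/s
Circular speed at r₂: v₂ = √(GM/r₂) = 164.369 m/s
Transfer speed at r₂ (apoapsis): v₂ₜ = √(GM(2/r₂ − 1/a_t)) = 80.768 m/s
(b) ΔV₂ = v₂ − v₂ₜ = 83.6005 m/s ≈ 83.6 m/s
(c) ΔV_total = ΔV₁ + ΔV₂ = 228.253 m/s ≈ 228.3 m/s

Final answer:
(a) ΔV₁ = 144.7 m/s
(b) ΔV₂ = 83.6 m/s
(c) ΔV_total = 228.3 m/s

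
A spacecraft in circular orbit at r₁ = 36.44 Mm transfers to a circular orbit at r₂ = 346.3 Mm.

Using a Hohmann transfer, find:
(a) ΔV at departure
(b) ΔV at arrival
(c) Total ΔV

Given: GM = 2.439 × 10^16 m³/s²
r₁ = 36.44 Mm = 3.644 × 10^7 m
r₂ = 346.3 Mm = 3.463 × 10^8 m
GM = 2.439 × 10^16 m³/s²
Transfer ellipse: a_t = (r₁ + r₂)/2 = 1.9137 × 10^8 m
Circular speed at r₁: v₁ = √(GM/r₁) = 25871.2 m/s
Transfer speed at r₁ (periapsis): v₁ₜ = √(GM(2/r₁ − 1/a_t)) = 34802.1 m/s
(a) ΔV₁ = v₁ₜ − v₁ = 8930.94 m/s ≈ 8.931 km/s
Circular speed at r₂: v₂ = √(GM/r₂) = 8392.27 m/s
Transfer speed at r₂ (apoapsis): v₂ₜ = √(GM(2/r₂ − 1/a_t)) = 3662.11 m/s
(b) ΔV₂ = v₂ − v₂ₜ = 4730.16 m/s ≈ 4.73 km/s
(c) ΔV_total = ΔV₁ + ΔV₂ = 13661.1 m/s ≈ 13.66 km/s

Final answer:
(a) ΔV₁ = 8.931 km/s
(b) ΔV₂ = 4.73 km/s
(c) ΔV_total = 13.66 km/s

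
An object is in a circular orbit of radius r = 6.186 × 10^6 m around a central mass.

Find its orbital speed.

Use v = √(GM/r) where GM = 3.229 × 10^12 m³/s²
r = 6.186 × 10^6 m
GM = 3.229 × 10^12 m³/s²
GM/r = (3.229 × 10^12) / (6.186 × 10^6) = 521985 m²/s²
v = √(GM/r) = 722.485 m/s ≈ 722.5 m/s

Final answer: 722.5 m/s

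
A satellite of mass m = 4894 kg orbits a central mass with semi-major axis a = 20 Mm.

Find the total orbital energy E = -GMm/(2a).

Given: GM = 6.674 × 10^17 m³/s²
a = 20 Mm = 2 × 10^7 m
GM = 6.674 × 10^17 m³/s²
2a = 4 × 10^7 m
GMm = 6.674 × 10^17 × 4894 = 3.26626 × 10^21 m³·kg/s²
E = −GMm/(2a) = -8.16564 × 10^13 J ≈ -81.66 TJ

Final answer: -81.66 TJ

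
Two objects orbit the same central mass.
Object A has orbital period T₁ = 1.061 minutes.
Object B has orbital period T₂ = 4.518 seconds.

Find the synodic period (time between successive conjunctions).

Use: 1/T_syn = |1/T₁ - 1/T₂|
T₁ = 1.061 minutes = 63.66 s
T₂ = 4.518 seconds
1/T₁ = 0.0157085 s⁻¹
1/T₂ = 0.221337 s⁻¹
|1/T₁ − 1/T₂| = 0.205628 s⁻¹
T_syn = 1 / |1/T₁ − 1/T₂| = 4.86314 s ≈ 4.863 seconds

Final answer: T_syn = 4.863 seconds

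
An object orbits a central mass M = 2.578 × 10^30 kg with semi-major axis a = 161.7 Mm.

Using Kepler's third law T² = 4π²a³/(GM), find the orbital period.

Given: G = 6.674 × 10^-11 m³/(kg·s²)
M = 2.578 × 10^30 kg
GM = G × M = 6.674 × 10^-11 × 2.578 × 10^30 = 1.72056 × 10^20 m³/s²
a = 161.7 Mm = 1.617 × 10^8 m
a³ = 4.22795 × 10^24 m³
T = 2π √(a³/GM) = 2π √((4.22795 × 10^24) / (1.72056 × 10^20)) = 2π × 156.758 s
T = 984.941 s ≈ 16.42 minutes

Final answer: 16.42 minutes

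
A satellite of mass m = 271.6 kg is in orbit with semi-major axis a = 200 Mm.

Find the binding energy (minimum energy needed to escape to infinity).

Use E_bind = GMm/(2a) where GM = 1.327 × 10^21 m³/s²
a = 200 Mm = 2 × 10^8 m
GM = 1.327 × 10^21 m³/s²
m = 271.6 kg
GMm = 1.327 × 10^21 × 271.6 = 3.60413 × 10^23 m³·kg/s²
2a = 4 × 10^8 m
E_bind = GMm/(2a) = 9.01033 × 10^14 J ≈ 901 TJ

Final answer: 901 TJ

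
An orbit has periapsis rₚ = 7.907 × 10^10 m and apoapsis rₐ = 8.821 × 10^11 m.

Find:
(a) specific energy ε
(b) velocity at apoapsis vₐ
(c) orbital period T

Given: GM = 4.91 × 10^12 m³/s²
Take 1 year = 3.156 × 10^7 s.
rₚ = 7.907 × 10^10 m
rₐ = 8.821 × 10^11 m
GM = 4.91 × 10^12 m³/s²
a = (rₚ + rₐ)/2 = 4.80585 × 10^11 m
e = (rₐ − rₚ)/(rₐ + rₚ) = (8.0303 × 10^11) / (9.6117 × 10^11) = 0.835471
(a) 2a = 9.6117 × 10^11 m;  ε = −GM/(2a) = -5.10836 J/kg ≈ -5.108 J/kg
(b) vₐ² = GM (2/rₐ − 1/a) = 4.91 × 10^12 × (2.26732 × 10^-12 − 2.0808 × 10^-12) = 0.91581 m²/s²;  vₐ = 0.956979 m/s ≈ 0.957 m/s
(c) a³ = 1.10997 × 10^35 m³;  T = 2π √(a³/GM) = 2π × 1.50354 × 10^11 s = 9.44701 × 10^11 s ≈ 2.993 × 10^4 years

Final answer:
(a) specific energy ε = -5.108 J/kg
(b) velocity at apoapsis vₐ = 0.957 m/s
(c) orbital period T = 2.993 × 10^4 years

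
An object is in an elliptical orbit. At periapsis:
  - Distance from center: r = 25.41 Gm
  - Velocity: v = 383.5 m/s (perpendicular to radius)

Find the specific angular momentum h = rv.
r = 25.41 Gm = 2.541 × 10^10 m
v = 383.5 m/s
h = rv = 2.541 × 10^10 × 383.5 = 9.74474 × 10^12 m²/s ≈ 9.745 × 10^12 m²/s

Final answer: h = 9.745 × 10^12 m²/s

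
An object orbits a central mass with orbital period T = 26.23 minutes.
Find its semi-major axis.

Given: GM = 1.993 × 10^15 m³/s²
T = 26.23 minutes = 1573.8 s
GM = 1.993 × 10^15 m³/s²
Kepler's third law: a³ = GM T² / (4π²)
T² = 2.47685 × 10^6 s²
a³ = (1.993 × 10^15) × (2.47685 × 10^6) / (4π²) = 1.25039 × 10^20 m³
a = (a³)^(1/3) = 5.00052 × 10^6 m ≈ 5.001 Mm

Final answer: 5.001 Mm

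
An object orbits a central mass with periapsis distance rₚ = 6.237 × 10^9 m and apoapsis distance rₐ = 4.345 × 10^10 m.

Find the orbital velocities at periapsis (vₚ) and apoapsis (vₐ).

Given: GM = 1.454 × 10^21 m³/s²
rₚ = 6.237 × 10^9 m
rₐ = 4.345 × 10^10 m
GM = 1.454 × 10^21 m³/s²
a = (rₚ + rₐ)/2 = 2.48435 × 10^10 m
Vis-viva: v² = GM (2/r − 1/a)
vₚ² = 1.454 × 10^21 × (3.20667 × 10^-10 − 4.0252 × 10^-11) = 4.07723 × 10^11 m²/s²
vₚ = 638532 m/s ≈ 638.5 km/s
vₐ² = 1.454 × 10^21 × (4.60299 × 10^-11 − 4.0252 × 10^-11) = 8.40113 × 10^9 m²/s²
vₐ = 91657.7 m/s ≈ 91.66 km/s

Final answer: vₚ = 638.5 km/s, vₐ = 91.66 km/s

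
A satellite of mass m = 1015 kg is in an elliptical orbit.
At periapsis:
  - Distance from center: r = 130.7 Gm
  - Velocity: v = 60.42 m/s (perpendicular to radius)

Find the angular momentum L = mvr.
r = 130.7 Gm = 1.307 × 10^11 m
v = 60.42 m/s
vr = 60.42 × 1.307 × 10^11 = 7.89689 × 10^12 m²/s
L = m × vr = 1015 × 7.89689 × 10^12 = 8.01535 × 10^15 kg·m²/s ≈ 8.015 × 10^15 kg·m²/s

Final answer: L = 8.015 × 10^15 kg·m²/s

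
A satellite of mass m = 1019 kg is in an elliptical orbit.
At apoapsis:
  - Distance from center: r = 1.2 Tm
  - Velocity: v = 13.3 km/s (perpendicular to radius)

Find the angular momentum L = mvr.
r = 1.2 Tm = 1.2 × 10^12 m
v = 13.3 km/s = 13300 m/s
vr = 13300 × 1.2 × 10^12 = 1.596 × 10^16 m²/s
L = m × vr = 1019 × 1.596 × 10^16 = 1.62632 × 10^19 kg·m²/s ≈ 1.626 × 10^19 kg·m²/s

Final answer: L = 1.626 × 10^19 kg·m²/s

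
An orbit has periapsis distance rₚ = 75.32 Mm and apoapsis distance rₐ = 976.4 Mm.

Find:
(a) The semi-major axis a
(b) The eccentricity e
rₚ = 75.32 Mm = 7.532 × 10^7 m
rₐ = 976.4 Mm = 9.764 × 10^8 m
(a) a = (rₚ + rₐ)/2 = 5.2586 × 10^8 m ≈ 525.9 Mm
(b) e = (rₐ − rₚ)/(rₐ + rₚ) = (9.0108 × 10^8) / (1.05172 × 10^9) = 0.856768

Final answer:
(a) a = 525.9 Mm
(b) e = 0.8568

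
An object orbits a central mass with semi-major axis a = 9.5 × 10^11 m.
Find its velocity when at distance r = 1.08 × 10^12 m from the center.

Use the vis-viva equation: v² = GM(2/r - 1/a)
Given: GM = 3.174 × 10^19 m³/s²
a = 9.5 × 10^11 m
r = 1.08 × 10^12 m
GM = 3.174 × 10^19 m³/s²
2/r − 1/a = 1.85185 × 10^-12 − 1.05263 × 10^-12 = 7.9922 × 10^-13 m⁻¹
v² = GM (2/r − 1/a) = 2.53673 × 10^7 m²/s²
v = 5036.59 m/s ≈ 5.037 km/s

Final answer: 5.037 km/s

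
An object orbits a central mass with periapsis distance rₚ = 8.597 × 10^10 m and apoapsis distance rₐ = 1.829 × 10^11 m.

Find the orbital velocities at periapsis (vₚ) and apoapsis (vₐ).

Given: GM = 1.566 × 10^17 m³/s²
rₚ = 8.597 × 10^10 m
rₐ = 1.829 × 10^11 m
GM = 1.566 × 10^17 m³/s²
a = (rₚ + rₐ)/2 = 1.34435 × 10^11 m
Vis-viva: v² = GM (2/r − 1/a)
vₚ² = 1.566 × 10^17 × (2.32639 × 10^-11 − 7.43854 × 10^-12) = 2.47826 × 10^6 m²/s²
vₚ = 1574.25 m/s ≈ 1.574 km/s
vₐ² = 1.566 × 10^17 × (1.09349 × 10^-11 − 7.43854 × 10^-12) = 547536 m²/s²
vₐ = 739.957 m/s ≈ 740 m/s

Final answer: vₚ = 1.574 km/s, vₐ = 740 m/s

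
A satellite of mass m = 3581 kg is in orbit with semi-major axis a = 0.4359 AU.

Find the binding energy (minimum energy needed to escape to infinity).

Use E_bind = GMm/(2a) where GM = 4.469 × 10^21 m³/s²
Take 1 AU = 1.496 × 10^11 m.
a = 0.4359 AU = 6.52106 × 10^10 m
GM = 4.469 × 10^21 m³/s²
m = 3581 kg
GMm = 4.469 × 10^21 × 3581 = 1.60035 × 10^25 m³·kg/s²
2a = 1.30421 × 10^11 m
E_bind = GMm/(2a) = 1.22706 × 10^14 J ≈ 122.7 TJ

Final answer: 122.7 TJ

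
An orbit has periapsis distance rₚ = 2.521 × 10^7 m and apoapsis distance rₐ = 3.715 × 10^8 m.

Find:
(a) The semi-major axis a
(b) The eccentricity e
rₚ = 2.521 × 10^7 m
rₐ = 3.715 × 10^8 m
(a) a = (rₚ + rₐ)/2 = 1.98355 × 10^8 m ≈ 1.984 × 10^8 m
(b) e = (rₐ − rₚ)/(rₐ + rₚ) = (3.4629 × 10^8) / (3.9671 × 10^8) = 0.872905

Final answer:
(a) a = 1.984 × 10^8 m
(b) e = 0.8729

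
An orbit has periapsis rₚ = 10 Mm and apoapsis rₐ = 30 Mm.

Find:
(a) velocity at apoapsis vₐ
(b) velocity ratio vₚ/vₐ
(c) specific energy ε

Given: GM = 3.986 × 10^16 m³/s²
rₚ = 10 Mm = 1 × 10^7 m
rₐ = 30 Mm = 3 × 10^7 m
GM = 3.986 × 10^16 m³/s²
a = (rₚ + rₐ)/2 = 2 × 10^7 m
e = (rₐ − rₚ)/(rₐ + rₚ) = (2 × 10^7) / (4 × 10^7) = 0.5
(a) vₐ² = GM (2/rₐ − 1/a) = 3.986 × 10^16 × (6.66667 × 10^-8 − 5 × 10^-8) = 6.64333 × 10^8 m²/s²;  vₐ = 25774.7 m/s ≈ 25.77 km/s
(b) vₚ/vₐ = rₐ/rₚ (angular momentum) = (3 × 10^7) / (1 × 10^7) = 3 ≈ 3
(c) 2a = 4 × 10^7 m;  ε = −GM/(2a) = -9.965 × 10^8 J/kg ≈ -996.5 MJ/kg

Final answer:
(a) velocity at apoapsis vₐ = 25.77 km/s
(b) velocity ratio vₚ/vₐ = 3
(c) specific energy ε = -996.5 MJ/kg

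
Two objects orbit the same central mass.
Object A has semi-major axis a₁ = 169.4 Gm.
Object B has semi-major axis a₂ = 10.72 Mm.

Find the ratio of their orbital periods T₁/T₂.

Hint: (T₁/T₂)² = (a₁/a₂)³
a₁ = 169.4 Gm = 1.694 × 10^11 m
a₂ = 10.72 Mm = 1.072 × 10^7 m
a₁/a₂ = 15802.2
T₁/T₂ = (a₁/a₂)^(3/2) = (15802.2)^1.5 = 1.98645 × 10^6

Final answer: T₁/T₂ = 1.986 × 10^6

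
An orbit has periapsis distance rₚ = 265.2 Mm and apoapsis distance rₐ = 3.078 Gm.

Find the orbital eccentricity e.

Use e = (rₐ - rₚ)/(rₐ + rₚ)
rₚ = 265.2 Mm = 2.652 × 10^8 m
rₐ = 3.078 Gm = 3.078 × 10^9 m
rₐ − rₚ = 2.8128 × 10^9 m
rₐ + rₚ = 3.3432 × 10^9 m
e = (rₐ − rₚ)/(rₐ + rₚ) = 0.84135

Final answer: e = 0.8413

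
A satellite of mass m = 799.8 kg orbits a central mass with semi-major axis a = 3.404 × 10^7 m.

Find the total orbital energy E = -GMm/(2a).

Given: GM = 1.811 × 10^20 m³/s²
a = 3.404 × 10^7 m
GM = 1.811 × 10^20 m³/s²
2a = 6.808 × 10^7 m
GMm = 1.811 × 10^20 × 799.8 = 1.44844 × 10^23 m³·kg/s²
E = −GMm/(2a) = -2.12755 × 10^15 J ≈ -2.128 PJ

Final answer: -2.128 PJ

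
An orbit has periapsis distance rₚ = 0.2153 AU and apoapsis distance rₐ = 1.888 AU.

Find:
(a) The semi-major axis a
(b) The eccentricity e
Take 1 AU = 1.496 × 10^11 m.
rₚ = 0.2153 AU = 3.22089 × 10^10 m
rₐ = 1.888 AU = 2.82445 × 10^11 m
(a) a = (rₚ + rₐ)/2 = 1.57327 × 10^11 m ≈ 1.052 AU
(b) e = (rₐ − rₚ)/(rₐ + rₚ) = (2.50236 × 10^11) / (3.14654 × 10^11) = 0.795274

Final answer:
(a) a = 1.052 AU
(b) e = 0.7953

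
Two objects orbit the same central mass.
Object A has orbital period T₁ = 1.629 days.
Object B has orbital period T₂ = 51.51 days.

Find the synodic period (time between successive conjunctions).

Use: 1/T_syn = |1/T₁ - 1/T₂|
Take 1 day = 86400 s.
T₁ = 1.629 days = 140746 s
T₂ = 51.51 days = 4.45046 × 10^6 s
1/T₁ = 7.10502 × 10^-6 s⁻¹
1/T₂ = 2.24696 × 10^-7 s⁻¹
|1/T₁ − 1/T₂| = 6.88032 × 10^-6 s⁻¹
T_syn = 1 / |1/T₁ − 1/T₂| = 145342 s ≈ 1.682 days

Final answer: T_syn = 1.682 days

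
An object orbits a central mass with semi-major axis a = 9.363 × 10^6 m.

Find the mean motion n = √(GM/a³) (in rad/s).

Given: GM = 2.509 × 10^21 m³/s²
a = 9.363 × 10^6 m
GM = 2.509 × 10^21 m³/s²
a³ = 8.20815 × 10^20 m³
GM/a³ = (2.509 × 10^21) / (8.20815 × 10^20) = 3.05672 s⁻²
n = √(GM/a³) = 1.74835 rad/s ≈ 1.748 rad/s

Final answer: n = 1.748 rad/s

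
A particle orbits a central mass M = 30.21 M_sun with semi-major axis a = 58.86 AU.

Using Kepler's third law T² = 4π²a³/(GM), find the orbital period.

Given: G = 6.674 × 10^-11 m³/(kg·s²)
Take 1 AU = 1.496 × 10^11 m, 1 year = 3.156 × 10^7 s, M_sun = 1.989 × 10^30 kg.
M = 30.21 M_sun = 6.00877 × 10^31 kg
GM = G × M = 6.674 × 10^-11 × 6.00877 × 10^31 = 4.01025 × 10^21 m³/s²
a = 58.86 AU = 8.80546 × 10^12 m
a³ = 6.8274 × 10^38 m³
T = 2π √(a³/GM) = 2π √((6.8274 × 10^38) / (4.01025 × 10^21)) = 2π × 4.12612 × 10^8 s
T = 2.59252 × 10^9 s ≈ 82.15 years

Final answer: 82.15 years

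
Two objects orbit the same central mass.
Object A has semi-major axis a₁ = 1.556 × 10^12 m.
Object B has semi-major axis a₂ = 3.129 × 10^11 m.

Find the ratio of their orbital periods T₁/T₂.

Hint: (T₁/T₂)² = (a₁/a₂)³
a₁ = 1.556 × 10^12 m
a₂ = 3.129 × 10^11 m
a₁/a₂ = 4.97283
T₁/T₂ = (a₁/a₂)^(3/2) = (4.97283)^1.5 = 11.0893

Final answer: T₁/T₂ = 11.09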